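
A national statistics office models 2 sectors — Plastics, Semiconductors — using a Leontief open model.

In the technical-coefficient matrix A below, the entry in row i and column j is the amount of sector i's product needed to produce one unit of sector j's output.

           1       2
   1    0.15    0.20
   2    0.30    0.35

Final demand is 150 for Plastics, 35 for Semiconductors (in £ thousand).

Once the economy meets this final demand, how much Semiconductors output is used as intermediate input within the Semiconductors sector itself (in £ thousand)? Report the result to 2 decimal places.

I − A =
  [   0.85    -0.20]
  [  -0.30     0.65]
det(I−A) = (0.85)(0.65) − (-0.20)(-0.30) = 0.4925
adj(I−A) = [[0.65, 0.20], [0.30, 0.85]]
(I − A)⁻¹ = adj(I−A) / det(I−A) ≈
  [   1.3198     0.4061]
  [   0.6091     1.7259]
First solve x = (I − A)⁻¹ d = adj(I−A)·d / det(I−A); in particular x_2 = (0.30·150 + 0.85·35) / 0.4925 = 74.75 / 0.4925 ≈ 151.7766.
Intermediate flow from 2 to 2: z_22 = a_22 · x_2 = 0.35 × 74.75 / 0.4925 = 26.1625 / 0.4925 ≈ 53.12.

z_22 = 53.12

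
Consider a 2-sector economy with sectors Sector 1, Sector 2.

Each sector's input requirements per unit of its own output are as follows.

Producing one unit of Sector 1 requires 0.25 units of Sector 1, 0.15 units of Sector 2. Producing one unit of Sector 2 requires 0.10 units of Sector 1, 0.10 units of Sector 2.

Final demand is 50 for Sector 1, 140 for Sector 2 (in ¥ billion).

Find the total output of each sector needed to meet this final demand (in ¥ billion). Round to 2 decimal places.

x_1 = 89.39, x_2 = 170.45

I − A =
  [   0.75    -0.10]
  [  -0.15     0.90]
det(I−A) = (0.75)(0.90) − (-0.10)(-0.15) = 0.6600
adj(I−A) = [[0.90, 0.10], [0.15, 0.75]]
(I − A)⁻¹ = adj(I−A) / det(I−A) ≈
  [   1.3636     0.1515]
  [   0.2273     1.1364]
x = (I − A)⁻¹ d = adj(I−A)·d / det(I−A), with det(I−A) = 0.6600:
  x_1 = (0.90·50 + 0.10·140) / 0.6600 = 59.00 / 0.6600 ≈ 89.39
  x_2 = (0.15·50 + 0.75·140) / 0.6600 = 112.50 / 0.6600 ≈ 170.45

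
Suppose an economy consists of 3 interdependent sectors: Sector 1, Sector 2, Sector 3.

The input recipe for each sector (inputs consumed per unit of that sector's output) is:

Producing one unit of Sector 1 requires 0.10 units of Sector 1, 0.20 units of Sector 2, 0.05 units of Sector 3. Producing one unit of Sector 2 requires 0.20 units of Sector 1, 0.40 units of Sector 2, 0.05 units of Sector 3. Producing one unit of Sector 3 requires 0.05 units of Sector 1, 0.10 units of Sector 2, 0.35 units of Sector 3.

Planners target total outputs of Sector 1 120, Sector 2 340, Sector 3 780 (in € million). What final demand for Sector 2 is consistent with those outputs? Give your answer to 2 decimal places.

d_2 = 102.00

I − A =
  [   0.90    -0.20    -0.05]
  [  -0.20     0.60    -0.10]
  [  -0.05    -0.05     0.65]
d = (I − A) x:
  d_1 = (+0.90)·120 + (-0.20)·340 + (-0.05)·780 = 1.00
  d_2 = (-0.20)·120 + (+0.60)·340 + (-0.10)·780 = 102.00
  d_3 = (-0.05)·120 + (-0.05)·340 + (+0.65)·780 = 484.00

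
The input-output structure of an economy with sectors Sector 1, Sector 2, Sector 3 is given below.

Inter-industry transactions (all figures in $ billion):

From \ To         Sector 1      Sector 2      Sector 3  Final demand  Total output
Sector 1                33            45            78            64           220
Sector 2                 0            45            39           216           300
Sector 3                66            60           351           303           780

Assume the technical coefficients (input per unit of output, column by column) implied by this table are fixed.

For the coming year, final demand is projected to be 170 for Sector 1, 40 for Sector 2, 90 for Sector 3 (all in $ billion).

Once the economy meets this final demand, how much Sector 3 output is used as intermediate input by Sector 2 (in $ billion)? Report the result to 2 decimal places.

z_32 = 13.22

Technical coefficients a_ij = z_ij / X_j:
  a_11 = 33/220 = 0.15, a_21 = 0/220 = 0.00, a_31 = 66/220 = 0.30
  a_12 = 45/300 = 0.15, a_22 = 45/300 = 0.15, a_32 = 60/300 = 0.20
  a_13 = 78/780 = 0.10, a_23 = 39/780 = 0.05, a_33 = 351/780 = 0.45
I − A =
  [   0.85    -0.15    -0.10]
  [   0.00     0.85    -0.05]
  [  -0.30    -0.20     0.55]
Cofactors of I−A, C_ij = (−1)^(i+j)·(minor ij) (rows/columns in the sector order above):
  C_11 = (0.85)(0.55) − (-0.05)(-0.20) = 0.4575
  C_12 = −[(0.00)(0.55) − (-0.05)(-0.30)] = 0.0150
  C_13 = (0.00)(-0.20) − (0.85)(-0.30) = 0.2550
  C_21 = −[(-0.15)(0.55) − (-0.10)(-0.20)] = 0.1025
  C_22 = (0.85)(0.55) − (-0.10)(-0.30) = 0.4375
  C_23 = −[(0.85)(-0.20) − (-0.15)(-0.30)] = 0.2150
  C_31 = (-0.15)(-0.05) − (-0.10)(0.85) = 0.0925
  C_32 = −[(0.85)(-0.05) − (-0.10)(0.00)] = 0.0425
  C_33 = (0.85)(0.85) − (-0.15)(0.00) = 0.7225
det(I−A) = Σ_j (I−A)_1j·C_1j = (0.85)(0.4575) + (-0.15)(0.0150) + (-0.10)(0.2550) = 0.361125
adj(I−A) = Cᵀ =
  [ 0.4575   0.1025   0.0925]
  [ 0.0150   0.4375   0.0425]
  [ 0.2550   0.2150   0.7225]
(I − A)⁻¹ = adj(I−A) / det(I−A) ≈
  [   1.2669     0.2838     0.2561]
  [   0.0415     1.2115     0.1177]
  [   0.7061     0.5954     2.0007]
First solve x = (I − A)⁻¹ d = adj(I−A)·d / det(I−A); in particular x_2 = (0.0150·170 + 0.4375·40 + 0.0425·90) / 0.361125 = 23.875 / 0.361125 ≈ 66.1128.
Intermediate flow from 3 to 2: z_32 = a_32 · x_2 = 0.20 × 23.875 / 0.361125 = 4.775 / 0.361125 ≈ 13.22.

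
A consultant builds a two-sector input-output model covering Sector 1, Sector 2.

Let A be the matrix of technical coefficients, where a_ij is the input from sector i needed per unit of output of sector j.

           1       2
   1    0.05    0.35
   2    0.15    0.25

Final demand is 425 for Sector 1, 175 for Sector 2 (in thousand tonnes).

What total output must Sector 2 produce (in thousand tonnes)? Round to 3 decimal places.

x_2 = 348.485

I − A =
  [   0.95    -0.35]
  [  -0.15     0.75]
det(I−A) = (0.95)(0.75) − (-0.35)(-0.15) = 0.6600
adj(I−A) = [[0.75, 0.35], [0.15, 0.95]]
(I − A)⁻¹ = adj(I−A) / det(I−A) ≈
  [   1.1364     0.5303]
  [   0.2273     1.4394]
x = (I − A)⁻¹ d = adj(I−A)·d / det(I−A), with det(I−A) = 0.6600:
  x_1 = (0.75·425 + 0.35·175) / 0.6600 = 380.00 / 0.6600 ≈ 575.758
  x_2 = (0.15·425 + 0.95·175) / 0.6600 = 230.00 / 0.6600 ≈ 348.485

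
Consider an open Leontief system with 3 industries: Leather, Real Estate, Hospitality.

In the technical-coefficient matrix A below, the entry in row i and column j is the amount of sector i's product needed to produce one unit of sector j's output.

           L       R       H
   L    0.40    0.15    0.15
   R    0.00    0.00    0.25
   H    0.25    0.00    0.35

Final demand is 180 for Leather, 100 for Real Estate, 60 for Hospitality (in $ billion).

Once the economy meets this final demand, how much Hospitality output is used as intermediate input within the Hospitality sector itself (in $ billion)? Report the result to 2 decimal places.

I − A =
  [   0.60    -0.15    -0.15]
  [   0.00     1.00    -0.25]
  [  -0.25     0.00     0.65]
Cofactors of I−A, C_ij = (−1)^(i+j)·(minor ij) (rows/columns in the sector order above):
  C_11 = (1.00)(0.65) − (-0.25)(0.00) = 0.6500
  C_12 = −[(0.00)(0.65) − (-0.25)(-0.25)] = 0.0625
  C_13 = (0.00)(0.00) − (1.00)(-0.25) = 0.2500
  C_21 = −[(-0.15)(0.65) − (-0.15)(0.00)] = 0.0975
  C_22 = (0.60)(0.65) − (-0.15)(-0.25) = 0.3525
  C_23 = −[(0.60)(0.00) − (-0.15)(-0.25)] = 0.0375
  C_31 = (-0.15)(-0.25) − (-0.15)(1.00) = 0.1875
  C_32 = −[(0.60)(-0.25) − (-0.15)(0.00)] = 0.1500
  C_33 = (0.60)(1.00) − (-0.15)(0.00) = 0.6000
det(I−A) = Σ_j (I−A)_1j·C_1j = (0.60)(0.6500) + (-0.15)(0.0625) + (-0.15)(0.2500) = 0.343125
adj(I−A) = Cᵀ =
  [ 0.6500   0.0975   0.1875]
  [ 0.0625   0.3525   0.1500]
  [ 0.2500   0.0375   0.6000]
(I − A)⁻¹ = adj(I−A) / det(I−A) ≈
  [   1.8944     0.2842     0.5464]
  [   0.1821     1.0273     0.4372]
  [   0.7286     0.1093     1.7486]
First solve x = (I − A)⁻¹ d = adj(I−A)·d / det(I−A); in particular x_H = (0.2500·180 + 0.0375·100 + 0.6000·60) / 0.343125 = 84.75 / 0.343125 ≈ 246.9945.
Intermediate flow from H to H: z_HH = a_HH · x_H = 0.35 × 84.75 / 0.343125 = 29.6625 / 0.343125 ≈ 86.45.

z_HH = 86.45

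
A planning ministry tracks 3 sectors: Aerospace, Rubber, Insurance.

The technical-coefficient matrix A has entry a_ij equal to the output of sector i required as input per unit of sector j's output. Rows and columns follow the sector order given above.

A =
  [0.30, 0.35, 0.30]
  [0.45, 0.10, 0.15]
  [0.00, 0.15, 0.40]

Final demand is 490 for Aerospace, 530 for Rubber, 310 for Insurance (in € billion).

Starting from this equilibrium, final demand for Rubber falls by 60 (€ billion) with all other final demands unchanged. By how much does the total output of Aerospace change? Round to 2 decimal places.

Δx_1 = -61.82

I − A =
  [   0.70    -0.35    -0.30]
  [  -0.45     0.90    -0.15]
  [   0.00    -0.15     0.60]
Cofactors of I−A, C_ij = (−1)^(i+j)·(minor ij) (rows/columns in the sector order above):
  C_11 = (0.90)(0.60) − (-0.15)(-0.15) = 0.5175
  C_12 = −[(-0.45)(0.60) − (-0.15)(0.00)] = 0.2700
  C_13 = (-0.45)(-0.15) − (0.90)(0.00) = 0.0675
  C_21 = −[(-0.35)(0.60) − (-0.30)(-0.15)] = 0.2550
  C_22 = (0.70)(0.60) − (-0.30)(0.00) = 0.4200
  C_23 = −[(0.70)(-0.15) − (-0.35)(0.00)] = 0.1050
  C_31 = (-0.35)(-0.15) − (-0.30)(0.90) = 0.3225
  C_32 = −[(0.70)(-0.15) − (-0.30)(-0.45)] = 0.2400
  C_33 = (0.70)(0.90) − (-0.35)(-0.45) = 0.4725
det(I−A) = Σ_j (I−A)_1j·C_1j = (0.70)(0.5175) + (-0.35)(0.2700) + (-0.30)(0.0675) = 0.2475
adj(I−A) = Cᵀ =
  [ 0.5175   0.2550   0.3225]
  [ 0.2700   0.4200   0.2400]
  [ 0.0675   0.1050   0.4725]
(I − A)⁻¹ = adj(I−A) / det(I−A) ≈
  [   2.0909     1.0303     1.3030]
  [   1.0909     1.6970     0.9697]
  [   0.2727     0.4242     1.9091]
Δx = (I − A)⁻¹ Δd with Δd having -60 in the Rubber component and 0 elsewhere.
So Δx_1 = L_12 · (-60), where L_12 = adj(I−A)_12 / det(I−A) = 0.2550 / 0.2475.
Δx_1 = 0.2550 × (-60) / 0.2475 = -15.30 / 0.2475 ≈ -61.82.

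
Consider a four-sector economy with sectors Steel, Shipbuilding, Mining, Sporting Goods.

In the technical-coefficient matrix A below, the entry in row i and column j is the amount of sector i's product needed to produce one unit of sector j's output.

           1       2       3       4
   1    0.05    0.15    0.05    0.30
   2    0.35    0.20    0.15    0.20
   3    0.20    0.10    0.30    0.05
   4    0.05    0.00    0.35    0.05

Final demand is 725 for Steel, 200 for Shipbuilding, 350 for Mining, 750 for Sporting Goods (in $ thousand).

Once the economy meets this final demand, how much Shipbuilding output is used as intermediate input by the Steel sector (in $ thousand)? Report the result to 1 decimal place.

I − A =
  [   0.95    -0.15    -0.05    -0.30]
  [  -0.35     0.80    -0.15    -0.20]
  [  -0.20    -0.10     0.70    -0.05]
  [  -0.05     0.00    -0.35     0.95]
Compute the cofactors C_ij = (−1)^(i+j)·(3×3 minor ij) of I−A; the adjugate is their transpose:
adj(I−A) = Cᵀ =
  [ 0.496750   0.112375   0.153875   0.188625]
  [ 0.276500   0.574000   0.253500   0.221500]
  [ 0.188250   0.117625   0.658625   0.118875]
  [ 0.095500   0.049250   0.250750   0.466750]
det(I−A) = Σ_j (I−A)_1j·C_1j = (0.95)(0.496750) + (-0.15)(0.276500) + (-0.05)(0.188250) + (-0.30)(0.095500) = 0.392375
(I − A)⁻¹ = adj(I−A) / det(I−A) ≈
  [   1.2660     0.2864     0.3922     0.4807]
  [   0.7047     1.4629     0.6461     0.5645]
  [   0.4798     0.2998     1.6786     0.3030]
  [   0.2434     0.1255     0.6391     1.1896]
First solve x = (I − A)⁻¹ d = adj(I−A)·d / det(I−A); in particular x_1 = (0.496750·725 + 0.112375·200 + 0.153875·350 + 0.188625·750) / 0.392375 = 577.94375 / 0.392375 ≈ 1472.937.
Intermediate flow from 2 to 1: z_21 = a_21 · x_1 = 0.35 × 577.94375 / 0.392375 = 202.2803125 / 0.392375 ≈ 515.5.

z_21 = 515.5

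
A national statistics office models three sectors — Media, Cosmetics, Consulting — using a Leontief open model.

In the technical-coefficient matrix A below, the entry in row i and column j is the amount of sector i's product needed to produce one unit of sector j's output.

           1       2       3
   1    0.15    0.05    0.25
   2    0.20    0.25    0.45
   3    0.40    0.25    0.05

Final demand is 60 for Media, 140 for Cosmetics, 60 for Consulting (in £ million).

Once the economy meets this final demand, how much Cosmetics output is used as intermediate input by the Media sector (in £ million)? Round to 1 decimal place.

I − A =
  [   0.85    -0.05    -0.25]
  [  -0.20     0.75    -0.45]
  [  -0.40    -0.25     0.95]
Cofactors of I−A, C_ij = (−1)^(i+j)·(minor ij) (rows/columns in the sector order above):
  C_11 = (0.75)(0.95) − (-0.45)(-0.25) = 0.6000
  C_12 = −[(-0.20)(0.95) − (-0.45)(-0.40)] = 0.3700
  C_13 = (-0.20)(-0.25) − (0.75)(-0.40) = 0.3500
  C_21 = −[(-0.05)(0.95) − (-0.25)(-0.25)] = 0.1100
  C_22 = (0.85)(0.95) − (-0.25)(-0.40) = 0.7075
  C_23 = −[(0.85)(-0.25) − (-0.05)(-0.40)] = 0.2325
  C_31 = (-0.05)(-0.45) − (-0.25)(0.75) = 0.2100
  C_32 = −[(0.85)(-0.45) − (-0.25)(-0.20)] = 0.4325
  C_33 = (0.85)(0.75) − (-0.05)(-0.20) = 0.6275
det(I−A) = Σ_j (I−A)_1j·C_1j = (0.85)(0.6000) + (-0.05)(0.3700) + (-0.25)(0.3500) = 0.4040
adj(I−A) = Cᵀ =
  [ 0.6000   0.1100   0.2100]
  [ 0.3700   0.7075   0.4325]
  [ 0.3500   0.2325   0.6275]
(I − A)⁻¹ = adj(I−A) / det(I−A) ≈
  [   1.4851     0.2723     0.5198]
  [   0.9158     1.7512     1.0705]
  [   0.8663     0.5755     1.5532]
First solve x = (I − A)⁻¹ d = adj(I−A)·d / det(I−A); in particular x_1 = (0.6000·60 + 0.1100·140 + 0.2100·60) / 0.4040 = 64.00 / 0.4040 ≈ 158.416.
Intermediate flow from 2 to 1: z_21 = a_21 · x_1 = 0.20 × 64.00 / 0.4040 = 12.80 / 0.4040 ≈ 31.7.

z_21 = 31.7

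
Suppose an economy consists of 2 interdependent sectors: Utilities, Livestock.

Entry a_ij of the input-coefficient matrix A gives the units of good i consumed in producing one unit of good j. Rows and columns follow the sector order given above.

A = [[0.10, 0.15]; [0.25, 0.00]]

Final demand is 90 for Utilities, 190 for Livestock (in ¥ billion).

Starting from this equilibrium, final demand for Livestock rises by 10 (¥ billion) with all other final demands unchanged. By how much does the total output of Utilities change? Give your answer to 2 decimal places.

Δx_U = 1.74

I − A =
  [   0.90    -0.15]
  [  -0.25     1.00]
det(I−A) = (0.90)(1.00) − (-0.15)(-0.25) = 0.8625
adj(I−A) = [[1.00, 0.15], [0.25, 0.90]]
(I − A)⁻¹ = adj(I−A) / det(I−A) ≈
  [   1.1594     0.1739]
  [   0.2899     1.0435]
Δx = (I − A)⁻¹ Δd with Δd having +10 in the Livestock component and 0 elsewhere.
So Δx_U = L_UL · (+10), where L_UL = adj(I−A)_UL / det(I−A) = 0.15 / 0.8625.
Δx_U = 0.15 × (+10) / 0.8625 = 1.50 / 0.8625 ≈ 1.74.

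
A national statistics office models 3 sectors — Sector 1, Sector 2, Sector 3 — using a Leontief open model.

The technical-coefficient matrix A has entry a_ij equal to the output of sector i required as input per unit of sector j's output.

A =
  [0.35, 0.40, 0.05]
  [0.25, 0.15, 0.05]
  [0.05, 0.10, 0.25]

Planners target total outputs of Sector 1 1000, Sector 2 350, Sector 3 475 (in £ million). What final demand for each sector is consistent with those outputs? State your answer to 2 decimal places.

d_1 = 486.25, d_2 = 23.75, d_3 = 271.25

I − A =
  [   0.65    -0.40    -0.05]
  [  -0.25     0.85    -0.05]
  [  -0.05    -0.10     0.75]
d = (I − A) x:
  d_1 = (+0.65)·1000 + (-0.40)·350 + (-0.05)·475 = 486.25
  d_2 = (-0.25)·1000 + (+0.85)·350 + (-0.05)·475 = 23.75
  d_3 = (-0.05)·1000 + (-0.10)·350 + (+0.75)·475 = 271.25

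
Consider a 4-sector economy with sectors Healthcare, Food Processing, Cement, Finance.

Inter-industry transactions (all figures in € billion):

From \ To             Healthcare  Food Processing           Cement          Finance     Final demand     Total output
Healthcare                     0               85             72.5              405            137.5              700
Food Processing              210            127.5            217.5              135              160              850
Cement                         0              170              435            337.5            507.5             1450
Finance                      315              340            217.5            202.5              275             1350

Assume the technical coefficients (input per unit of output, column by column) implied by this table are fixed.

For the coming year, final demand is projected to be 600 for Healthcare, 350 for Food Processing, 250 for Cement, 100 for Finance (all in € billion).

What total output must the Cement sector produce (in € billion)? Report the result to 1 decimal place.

Technical coefficients a_ij = z_ij / X_j:
  a_11 = 0/700 = 0.00, a_21 = 210/700 = 0.30, a_31 = 0/700 = 0.00, a_41 = 315/700 = 0.45
  a_12 = 85/850 = 0.10, a_22 = 127.5/850 = 0.15, a_32 = 170/850 = 0.20, a_42 = 340/850 = 0.40
  a_13 = 72.5/1450 = 0.05, a_23 = 217.5/1450 = 0.15, a_33 = 435/1450 = 0.30, a_43 = 217.5/1450 = 0.15
  a_14 = 405/1350 = 0.30, a_24 = 135/1350 = 0.10, a_34 = 337.5/1350 = 0.25, a_44 = 202.5/1350 = 0.15
I − A =
  [   1.00    -0.10    -0.05    -0.30]
  [  -0.30     0.85    -0.15    -0.10]
  [   0.00    -0.20     0.70    -0.25]
  [  -0.45    -0.40    -0.15     0.85]
Compute the cofactors C_ij = (−1)^(i+j)·(3×3 minor ij) of I−A; the adjugate is their transpose:
adj(I−A) = Cᵀ =
  [ 0.402375   0.162250   0.104625   0.191875]
  [ 0.215625   0.457375   0.150750   0.174250]
  [ 0.185625   0.254250   0.501750   0.243000]
  [ 0.347250   0.346000   0.214875   0.541000]
det(I−A) = Σ_j (I−A)_1j·C_1j = (1.00)(0.402375) + (-0.10)(0.215625) + (-0.05)(0.185625) + (-0.30)(0.347250) = 0.26735625
(I − A)⁻¹ = adj(I−A) / det(I−A) ≈
  [   1.5050     0.6069     0.3913     0.7177]
  [   0.8065     1.7107     0.5639     0.6518]
  [   0.6943     0.9510     1.8767     0.9089]
  [   1.2988     1.2942     0.8037     2.0235]
x = (I − A)⁻¹ d = adj(I−A)·d / det(I−A), with det(I−A) = 0.26735625:
  x_1 = (0.402375·600 + 0.162250·350 + 0.104625·250 + 0.191875·100) / 0.26735625 = 343.55625 / 0.26735625 ≈ 1285.0
  x_2 = (0.215625·600 + 0.457375·350 + 0.150750·250 + 0.174250·100) / 0.26735625 = 344.56875 / 0.26735625 ≈ 1288.8
  x_3 = (0.185625·600 + 0.254250·350 + 0.501750·250 + 0.243000·100) / 0.26735625 = 350.10 / 0.26735625 ≈ 1309.5
  x_4 = (0.347250·600 + 0.346000·350 + 0.214875·250 + 0.541000·100) / 0.26735625 = 437.26875 / 0.26735625 ≈ 1635.5

x_3 = 1309.5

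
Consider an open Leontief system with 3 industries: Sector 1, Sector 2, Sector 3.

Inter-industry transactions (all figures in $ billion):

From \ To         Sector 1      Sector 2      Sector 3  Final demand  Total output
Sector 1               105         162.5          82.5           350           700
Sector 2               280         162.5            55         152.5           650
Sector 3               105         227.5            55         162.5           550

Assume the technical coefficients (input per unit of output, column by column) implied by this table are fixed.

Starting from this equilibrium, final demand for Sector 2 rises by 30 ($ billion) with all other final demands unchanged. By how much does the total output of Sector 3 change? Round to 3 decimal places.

Δx_3 = 24.371

Technical coefficients a_ij = z_ij / X_j:
  a_11 = 105/700 = 0.15, a_21 = 280/700 = 0.40, a_31 = 105/700 = 0.15
  a_12 = 162.5/650 = 0.25, a_22 = 162.5/650 = 0.25, a_32 = 227.5/650 = 0.35
  a_13 = 82.5/550 = 0.15, a_23 = 55/550 = 0.10, a_33 = 55/550 = 0.10
I − A =
  [   0.85    -0.25    -0.15]
  [  -0.40     0.75    -0.10]
  [  -0.15    -0.35     0.90]
Cofactors of I−A, C_ij = (−1)^(i+j)·(minor ij) (rows/columns in the sector order above):
  C_11 = (0.75)(0.90) − (-0.10)(-0.35) = 0.6400
  C_12 = −[(-0.40)(0.90) − (-0.10)(-0.15)] = 0.3750
  C_13 = (-0.40)(-0.35) − (0.75)(-0.15) = 0.2525
  C_21 = −[(-0.25)(0.90) − (-0.15)(-0.35)] = 0.2775
  C_22 = (0.85)(0.90) − (-0.15)(-0.15) = 0.7425
  C_23 = −[(0.85)(-0.35) − (-0.25)(-0.15)] = 0.3350
  C_31 = (-0.25)(-0.10) − (-0.15)(0.75) = 0.1375
  C_32 = −[(0.85)(-0.10) − (-0.15)(-0.40)] = 0.1450
  C_33 = (0.85)(0.75) − (-0.25)(-0.40) = 0.5375
det(I−A) = Σ_j (I−A)_1j·C_1j = (0.85)(0.6400) + (-0.25)(0.3750) + (-0.15)(0.2525) = 0.412375
adj(I−A) = Cᵀ =
  [ 0.6400   0.2775   0.1375]
  [ 0.3750   0.7425   0.1450]
  [ 0.2525   0.3350   0.5375]
(I − A)⁻¹ = adj(I−A) / det(I−A) ≈
  [   1.5520     0.6729     0.3334]
  [   0.9094     1.8005     0.3516]
  [   0.6123     0.8124     1.3034]
Δx = (I − A)⁻¹ Δd with Δd having +30 in the Sector 2 component and 0 elsewhere.
So Δx_3 = L_32 · (+30), where L_32 = adj(I−A)_32 / det(I−A) = 0.3350 / 0.412375.
Δx_3 = 0.3350 × (+30) / 0.412375 = 10.05 / 0.412375 ≈ 24.371.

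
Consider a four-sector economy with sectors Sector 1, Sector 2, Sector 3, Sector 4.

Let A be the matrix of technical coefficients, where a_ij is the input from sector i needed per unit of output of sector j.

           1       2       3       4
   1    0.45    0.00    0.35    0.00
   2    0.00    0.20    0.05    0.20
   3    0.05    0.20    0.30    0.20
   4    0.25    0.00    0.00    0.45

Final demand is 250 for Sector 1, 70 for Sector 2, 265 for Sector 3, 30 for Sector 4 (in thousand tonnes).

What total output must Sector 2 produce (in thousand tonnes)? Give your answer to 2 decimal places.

I − A =
  [   0.55     0.00    -0.35     0.00]
  [   0.00     0.80    -0.05    -0.20]
  [  -0.05    -0.20     0.70    -0.20]
  [  -0.25     0.00     0.00     0.55]
Compute the cofactors C_ij = (−1)^(i+j)·(3×3 minor ij) of I−A; the adjugate is their transpose:
adj(I−A) = Cᵀ =
  [ 0.302500   0.038500   0.154000   0.070000]
  [ 0.038875   0.184625   0.032625   0.079000]
  [ 0.072000   0.060500   0.242000   0.110000]
  [ 0.137500   0.017500   0.070000   0.288500]
det(I−A) = Σ_j (I−A)_1j·C_1j = (0.55)(0.302500) + (0.00)(0.038875) + (-0.35)(0.072000) + (0.00)(0.137500) = 0.141175
(I − A)⁻¹ = adj(I−A) / det(I−A) ≈
  [   2.1427     0.2727     1.0908     0.4958]
  [   0.2754     1.3078     0.2311     0.5596]
  [   0.5100     0.4285     1.7142     0.7792]
  [   0.9740     0.1240     0.4958     2.0436]
x = (I − A)⁻¹ d = adj(I−A)·d / det(I−A), with det(I−A) = 0.141175:
  x_1 = (0.302500·250 + 0.038500·70 + 0.154000·265 + 0.070000·30) / 0.141175 = 121.23 / 0.141175 ≈ 858.72
  x_2 = (0.038875·250 + 0.184625·70 + 0.032625·265 + 0.079000·30) / 0.141175 = 33.658125 / 0.141175 ≈ 238.41
  x_3 = (0.072000·250 + 0.060500·70 + 0.242000·265 + 0.110000·30) / 0.141175 = 89.665 / 0.141175 ≈ 635.13
  x_4 = (0.137500·250 + 0.017500·70 + 0.070000·265 + 0.288500·30) / 0.141175 = 62.805 / 0.141175 ≈ 444.87

x_2 = 238.41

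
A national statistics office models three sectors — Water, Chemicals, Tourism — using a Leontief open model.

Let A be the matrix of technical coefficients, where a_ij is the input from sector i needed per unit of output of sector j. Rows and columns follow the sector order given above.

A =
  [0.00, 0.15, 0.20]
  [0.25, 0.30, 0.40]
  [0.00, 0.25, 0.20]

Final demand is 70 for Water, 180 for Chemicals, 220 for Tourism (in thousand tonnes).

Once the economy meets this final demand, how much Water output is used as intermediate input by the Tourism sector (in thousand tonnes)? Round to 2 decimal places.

z_WT = 93.47

I − A =
  [   1.00    -0.15    -0.20]
  [  -0.25     0.70    -0.40]
  [   0.00    -0.25     0.80]
Cofactors of I−A, C_ij = (−1)^(i+j)·(minor ij) (rows/columns in the sector order above):
  C_11 = (0.70)(0.80) − (-0.40)(-0.25) = 0.4600
  C_12 = −[(-0.25)(0.80) − (-0.40)(0.00)] = 0.2000
  C_13 = (-0.25)(-0.25) − (0.70)(0.00) = 0.0625
  C_21 = −[(-0.15)(0.80) − (-0.20)(-0.25)] = 0.1700
  C_22 = (1.00)(0.80) − (-0.20)(0.00) = 0.8000
  C_23 = −[(1.00)(-0.25) − (-0.15)(0.00)] = 0.2500
  C_31 = (-0.15)(-0.40) − (-0.20)(0.70) = 0.2000
  C_32 = −[(1.00)(-0.40) − (-0.20)(-0.25)] = 0.4500
  C_33 = (1.00)(0.70) − (-0.15)(-0.25) = 0.6625
det(I−A) = Σ_j (I−A)_1j·C_1j = (1.00)(0.4600) + (-0.15)(0.2000) + (-0.20)(0.0625) = 0.4175
adj(I−A) = Cᵀ =
  [ 0.4600   0.1700   0.2000]
  [ 0.2000   0.8000   0.4500]
  [ 0.0625   0.2500   0.6625]
(I − A)⁻¹ = adj(I−A) / det(I−A) ≈
  [   1.1018     0.4072     0.4790]
  [   0.4790     1.9162     1.0778]
  [   0.1497     0.5988     1.5868]
First solve x = (I − A)⁻¹ d = adj(I−A)·d / det(I−A); in particular x_T = (0.0625·70 + 0.2500·180 + 0.6625·220) / 0.4175 = 195.125 / 0.4175 ≈ 467.3653.
Intermediate flow from W to T: z_WT = a_WT · x_T = 0.20 × 195.125 / 0.4175 = 39.025 / 0.4175 ≈ 93.47.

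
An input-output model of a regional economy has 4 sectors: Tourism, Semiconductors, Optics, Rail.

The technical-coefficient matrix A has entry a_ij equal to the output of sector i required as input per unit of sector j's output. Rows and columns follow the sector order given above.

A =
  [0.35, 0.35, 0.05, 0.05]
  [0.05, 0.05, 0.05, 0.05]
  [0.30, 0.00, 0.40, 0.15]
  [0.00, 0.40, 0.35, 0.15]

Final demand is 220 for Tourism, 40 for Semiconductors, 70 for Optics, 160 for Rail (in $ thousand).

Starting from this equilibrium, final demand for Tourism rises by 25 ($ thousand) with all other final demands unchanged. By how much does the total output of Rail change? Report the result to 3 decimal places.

Δx_4 = 12.235

I − A =
  [   0.65    -0.35    -0.05    -0.05]
  [  -0.05     0.95    -0.05    -0.05]
  [  -0.30     0.00     0.60    -0.15]
  [   0.00    -0.40    -0.35     0.85]
Compute the cofactors C_ij = (−1)^(i+j)·(3×3 minor ij) of I−A; the adjugate is their transpose:
adj(I−A) = Cᵀ =
  [ 0.419625   0.175125   0.078000   0.048750]
  [ 0.040875   0.279375   0.042000   0.026250]
  [ 0.239250   0.134250   0.496000   0.109500]
  [ 0.117750   0.186750   0.224000   0.340500]
det(I−A) = Σ_j (I−A)_1j·C_1j = (0.65)(0.419625) + (-0.35)(0.040875) + (-0.05)(0.239250) + (-0.05)(0.117750) = 0.2406
(I − A)⁻¹ = adj(I−A) / det(I−A) ≈
  [   1.7441     0.7279     0.3242     0.2026]
  [   0.1699     1.1612     0.1746     0.1091]
  [   0.9944     0.5580     2.0615     0.4551]
  [   0.4894     0.7762     0.9310     1.4152]
Δx = (I − A)⁻¹ Δd with Δd having +25 in the Tourism component and 0 elsewhere.
So Δx_4 = L_41 · (+25), where L_41 = adj(I−A)_41 / det(I−A) = 0.117750 / 0.2406.
Δx_4 = 0.117750 × (+25) / 0.2406 = 2.94375 / 0.2406 ≈ 12.235.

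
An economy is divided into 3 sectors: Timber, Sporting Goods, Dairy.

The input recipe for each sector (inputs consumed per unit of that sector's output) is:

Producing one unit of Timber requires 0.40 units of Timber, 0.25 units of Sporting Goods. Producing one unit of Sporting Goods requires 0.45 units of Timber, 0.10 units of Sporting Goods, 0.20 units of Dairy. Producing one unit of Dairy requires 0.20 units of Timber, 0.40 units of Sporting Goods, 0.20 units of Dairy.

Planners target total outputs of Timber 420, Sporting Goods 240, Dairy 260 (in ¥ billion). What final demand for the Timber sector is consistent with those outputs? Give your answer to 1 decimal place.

I − A =
  [   0.60    -0.45    -0.20]
  [  -0.25     0.90    -0.40]
  [   0.00    -0.20     0.80]
d = (I − A) x:
  d_1 = (+0.60)·420 + (-0.45)·240 + (-0.20)·260 = 92.0
  d_2 = (-0.25)·420 + (+0.90)·240 + (-0.40)·260 = 7.0
  d_3 = (+0.00)·420 + (-0.20)·240 + (+0.80)·260 = 160.0

d_1 = 92.0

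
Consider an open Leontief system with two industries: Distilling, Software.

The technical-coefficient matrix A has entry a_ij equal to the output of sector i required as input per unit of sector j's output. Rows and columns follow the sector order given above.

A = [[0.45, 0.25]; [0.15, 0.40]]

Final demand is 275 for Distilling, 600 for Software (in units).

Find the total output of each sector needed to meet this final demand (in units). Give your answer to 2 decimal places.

I − A =
  [   0.55    -0.25]
  [  -0.15     0.60]
det(I−A) = (0.55)(0.60) − (-0.25)(-0.15) = 0.2925
adj(I−A) = [[0.60, 0.25], [0.15, 0.55]]
(I − A)⁻¹ = adj(I−A) / det(I−A) ≈
  [   2.0513     0.8547]
  [   0.5128     1.8803]
x = (I − A)⁻¹ d = adj(I−A)·d / det(I−A), with det(I−A) = 0.2925:
  x_1 = (0.60·275 + 0.25·600) / 0.2925 = 315.00 / 0.2925 ≈ 1076.92
  x_2 = (0.15·275 + 0.55·600) / 0.2925 = 371.25 / 0.2925 ≈ 1269.23

x_1 = 1076.92, x_2 = 1269.23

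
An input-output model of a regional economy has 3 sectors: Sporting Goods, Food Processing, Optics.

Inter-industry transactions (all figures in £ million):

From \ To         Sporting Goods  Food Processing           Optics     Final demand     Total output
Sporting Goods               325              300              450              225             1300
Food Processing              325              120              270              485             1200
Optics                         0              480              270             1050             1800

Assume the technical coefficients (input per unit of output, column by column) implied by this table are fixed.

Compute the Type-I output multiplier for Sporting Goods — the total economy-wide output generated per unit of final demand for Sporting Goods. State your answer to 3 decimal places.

Technical coefficients a_ij = z_ij / X_j:
  a_SS = 325/1300 = 0.25, a_FS = 325/1300 = 0.25, a_OS = 0/1300 = 0.00
  a_SF = 300/1200 = 0.25, a_FF = 120/1200 = 0.10, a_OF = 480/1200 = 0.40
  a_SO = 450/1800 = 0.25, a_FO = 270/1800 = 0.15, a_OO = 270/1800 = 0.15
I − A =
  [   0.75    -0.25    -0.25]
  [  -0.25     0.90    -0.15]
  [   0.00    -0.40     0.85]
Cofactors of I−A, C_ij = (−1)^(i+j)·(minor ij) (rows/columns in the sector order above):
  C_11 = (0.90)(0.85) − (-0.15)(-0.40) = 0.7050
  C_12 = −[(-0.25)(0.85) − (-0.15)(0.00)] = 0.2125
  C_13 = (-0.25)(-0.40) − (0.90)(0.00) = 0.1000
  C_21 = −[(-0.25)(0.85) − (-0.25)(-0.40)] = 0.3125
  C_22 = (0.75)(0.85) − (-0.25)(0.00) = 0.6375
  C_23 = −[(0.75)(-0.40) − (-0.25)(0.00)] = 0.3000
  C_31 = (-0.25)(-0.15) − (-0.25)(0.90) = 0.2625
  C_32 = −[(0.75)(-0.15) − (-0.25)(-0.25)] = 0.1750
  C_33 = (0.75)(0.90) − (-0.25)(-0.25) = 0.6125
det(I−A) = Σ_j (I−A)_1j·C_1j = (0.75)(0.7050) + (-0.25)(0.2125) + (-0.25)(0.1000) = 0.450625
adj(I−A) = Cᵀ =
  [ 0.7050   0.3125   0.2625]
  [ 0.2125   0.6375   0.1750]
  [ 0.1000   0.3000   0.6125]
(I − A)⁻¹ = adj(I−A) / det(I−A) ≈
  [   1.5645     0.6935     0.5825]
  [   0.4716     1.4147     0.3883]
  [   0.2219     0.6657     1.3592]
The output multiplier for sector j is the column-j sum of the Leontief inverse (I − A)⁻¹ = adj(I−A) / det(I−A).
Column S of adj(I−A): (0.7050, 0.2125, 0.1000); det(I−A) = 0.450625.
m_S = (0.7050 + 0.2125 + 0.1000) / 0.450625 = 1.0175 / 0.450625 ≈ 2.258.

m_S = 2.258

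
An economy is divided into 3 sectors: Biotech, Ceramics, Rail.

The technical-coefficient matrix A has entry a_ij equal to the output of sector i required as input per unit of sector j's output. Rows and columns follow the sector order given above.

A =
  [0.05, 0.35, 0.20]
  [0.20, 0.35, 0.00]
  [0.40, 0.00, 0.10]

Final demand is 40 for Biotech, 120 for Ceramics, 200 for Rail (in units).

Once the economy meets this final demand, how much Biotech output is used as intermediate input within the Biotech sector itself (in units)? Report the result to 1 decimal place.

I − A =
  [   0.95    -0.35    -0.20]
  [  -0.20     0.65     0.00]
  [  -0.40     0.00     0.90]
Cofactors of I−A, C_ij = (−1)^(i+j)·(minor ij) (rows/columns in the sector order above):
  C_11 = (0.65)(0.90) − (0.00)(0.00) = 0.5850
  C_12 = −[(-0.20)(0.90) − (0.00)(-0.40)] = 0.1800
  C_13 = (-0.20)(0.00) − (0.65)(-0.40) = 0.2600
  C_21 = −[(-0.35)(0.90) − (-0.20)(0.00)] = 0.3150
  C_22 = (0.95)(0.90) − (-0.20)(-0.40) = 0.7750
  C_23 = −[(0.95)(0.00) − (-0.35)(-0.40)] = 0.1400
  C_31 = (-0.35)(0.00) − (-0.20)(0.65) = 0.1300
  C_32 = −[(0.95)(0.00) − (-0.20)(-0.20)] = 0.0400
  C_33 = (0.95)(0.65) − (-0.35)(-0.20) = 0.5475
det(I−A) = Σ_j (I−A)_1j·C_1j = (0.95)(0.5850) + (-0.35)(0.1800) + (-0.20)(0.2600) = 0.44075
adj(I−A) = Cᵀ =
  [ 0.5850   0.3150   0.1300]
  [ 0.1800   0.7750   0.0400]
  [ 0.2600   0.1400   0.5475]
(I − A)⁻¹ = adj(I−A) / det(I−A) ≈
  [   1.3273     0.7147     0.2950]
  [   0.4084     1.7584     0.0908]
  [   0.5899     0.3176     1.2422]
First solve x = (I − A)⁻¹ d = adj(I−A)·d / det(I−A); in particular x_1 = (0.5850·40 + 0.3150·120 + 0.1300·200) / 0.44075 = 87.20 / 0.44075 ≈ 197.845.
Intermediate flow from 1 to 1: z_11 = a_11 · x_1 = 0.05 × 87.20 / 0.44075 = 4.36 / 0.44075 ≈ 9.9.

z_11 = 9.9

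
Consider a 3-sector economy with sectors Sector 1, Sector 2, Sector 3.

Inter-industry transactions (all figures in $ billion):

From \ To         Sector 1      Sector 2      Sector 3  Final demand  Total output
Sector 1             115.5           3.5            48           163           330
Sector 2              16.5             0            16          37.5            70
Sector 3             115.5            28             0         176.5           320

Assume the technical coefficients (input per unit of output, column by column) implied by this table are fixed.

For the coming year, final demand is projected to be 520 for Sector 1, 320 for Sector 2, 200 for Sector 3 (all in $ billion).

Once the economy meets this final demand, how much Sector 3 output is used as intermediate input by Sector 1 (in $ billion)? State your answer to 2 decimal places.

z_31 = 348.29

Technical coefficients a_ij = z_ij / X_j:
  a_11 = 115.5/330 = 0.35, a_21 = 16.5/330 = 0.05, a_31 = 115.5/330 = 0.35
  a_12 = 3.5/70 = 0.05, a_22 = 0/70 = 0.00, a_32 = 28/70 = 0.40
  a_13 = 48/320 = 0.15, a_23 = 16/320 = 0.05, a_33 = 0/320 = 0.00
I − A =
  [   0.65    -0.05    -0.15]
  [  -0.05     1.00    -0.05]
  [  -0.35    -0.40     1.00]
Cofactors of I−A, C_ij = (−1)^(i+j)·(minor ij) (rows/columns in the sector order above):
  C_11 = (1.00)(1.00) − (-0.05)(-0.40) = 0.9800
  C_12 = −[(-0.05)(1.00) − (-0.05)(-0.35)] = 0.0675
  C_13 = (-0.05)(-0.40) − (1.00)(-0.35) = 0.3700
  C_21 = −[(-0.05)(1.00) − (-0.15)(-0.40)] = 0.1100
  C_22 = (0.65)(1.00) − (-0.15)(-0.35) = 0.5975
  C_23 = −[(0.65)(-0.40) − (-0.05)(-0.35)] = 0.2775
  C_31 = (-0.05)(-0.05) − (-0.15)(1.00) = 0.1525
  C_32 = −[(0.65)(-0.05) − (-0.15)(-0.05)] = 0.0400
  C_33 = (0.65)(1.00) − (-0.05)(-0.05) = 0.6475
det(I−A) = Σ_j (I−A)_1j·C_1j = (0.65)(0.9800) + (-0.05)(0.0675) + (-0.15)(0.3700) = 0.578125
adj(I−A) = Cᵀ =
  [ 0.9800   0.1100   0.1525]
  [ 0.0675   0.5975   0.0400]
  [ 0.3700   0.2775   0.6475]
(I − A)⁻¹ = adj(I−A) / det(I−A) ≈
  [   1.6951     0.1903     0.2638]
  [   0.1168     1.0335     0.0692]
  [   0.6400     0.4800     1.1200]
First solve x = (I − A)⁻¹ d = adj(I−A)·d / det(I−A); in particular x_1 = (0.9800·520 + 0.1100·320 + 0.1525·200) / 0.578125 = 575.30 / 0.578125 ≈ 995.1135.
Intermediate flow from 3 to 1: z_31 = a_31 · x_1 = 0.35 × 575.30 / 0.578125 = 201.355 / 0.578125 ≈ 348.29.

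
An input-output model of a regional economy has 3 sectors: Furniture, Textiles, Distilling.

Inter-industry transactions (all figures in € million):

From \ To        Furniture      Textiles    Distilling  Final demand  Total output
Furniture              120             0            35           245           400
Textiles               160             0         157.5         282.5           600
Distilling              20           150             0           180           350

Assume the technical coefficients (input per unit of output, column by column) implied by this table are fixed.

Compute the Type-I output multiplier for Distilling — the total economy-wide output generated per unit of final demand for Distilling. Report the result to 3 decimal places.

Technical coefficients a_ij = z_ij / X_j:
  a_FF = 120/400 = 0.30, a_TF = 160/400 = 0.40, a_DF = 20/400 = 0.05
  a_FT = 0/600 = 0.00, a_TT = 0/600 = 0.00, a_DT = 150/600 = 0.25
  a_FD = 35/350 = 0.10, a_TD = 157.5/350 = 0.45, a_DD = 0/350 = 0.00
I − A =
  [   0.70     0.00    -0.10]
  [  -0.40     1.00    -0.45]
  [  -0.05    -0.25     1.00]
Cofactors of I−A, C_ij = (−1)^(i+j)·(minor ij) (rows/columns in the sector order above):
  C_11 = (1.00)(1.00) − (-0.45)(-0.25) = 0.8875
  C_12 = −[(-0.40)(1.00) − (-0.45)(-0.05)] = 0.4225
  C_13 = (-0.40)(-0.25) − (1.00)(-0.05) = 0.1500
  C_21 = −[(0.00)(1.00) − (-0.10)(-0.25)] = 0.0250
  C_22 = (0.70)(1.00) − (-0.10)(-0.05) = 0.6950
  C_23 = −[(0.70)(-0.25) − (0.00)(-0.05)] = 0.1750
  C_31 = (0.00)(-0.45) − (-0.10)(1.00) = 0.1000
  C_32 = −[(0.70)(-0.45) − (-0.10)(-0.40)] = 0.3550
  C_33 = (0.70)(1.00) − (0.00)(-0.40) = 0.7000
det(I−A) = Σ_j (I−A)_1j·C_1j = (0.70)(0.8875) + (0.00)(0.4225) + (-0.10)(0.1500) = 0.60625
adj(I−A) = Cᵀ =
  [ 0.8875   0.0250   0.1000]
  [ 0.4225   0.6950   0.3550]
  [ 0.1500   0.1750   0.7000]
(I − A)⁻¹ = adj(I−A) / det(I−A) ≈
  [   1.4639     0.0412     0.1649]
  [   0.6969     1.1464     0.5856]
  [   0.2474     0.2887     1.1546]
The output multiplier for sector j is the column-j sum of the Leontief inverse (I − A)⁻¹ = adj(I−A) / det(I−A).
Column D of adj(I−A): (0.1000, 0.3550, 0.7000); det(I−A) = 0.60625.
m_D = (0.1000 + 0.3550 + 0.7000) / 0.60625 = 1.155 / 0.60625 ≈ 1.905.

m_D = 1.905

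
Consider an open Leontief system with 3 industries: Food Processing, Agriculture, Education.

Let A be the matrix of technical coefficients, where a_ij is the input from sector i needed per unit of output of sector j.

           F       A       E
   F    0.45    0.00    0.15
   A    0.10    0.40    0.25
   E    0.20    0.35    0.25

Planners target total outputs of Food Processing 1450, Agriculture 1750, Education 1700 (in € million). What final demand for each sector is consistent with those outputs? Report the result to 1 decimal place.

I − A =
  [   0.55     0.00    -0.15]
  [  -0.10     0.60    -0.25]
  [  -0.20    -0.35     0.75]
d = (I − A) x:
  d_F = (+0.55)·1450 + (+0.00)·1750 + (-0.15)·1700 = 542.5
  d_A = (-0.10)·1450 + (+0.60)·1750 + (-0.25)·1700 = 480.0
  d_E = (-0.20)·1450 + (-0.35)·1750 + (+0.75)·1700 = 372.5

d_F = 542.5, d_A = 480.0, d_E = 372.5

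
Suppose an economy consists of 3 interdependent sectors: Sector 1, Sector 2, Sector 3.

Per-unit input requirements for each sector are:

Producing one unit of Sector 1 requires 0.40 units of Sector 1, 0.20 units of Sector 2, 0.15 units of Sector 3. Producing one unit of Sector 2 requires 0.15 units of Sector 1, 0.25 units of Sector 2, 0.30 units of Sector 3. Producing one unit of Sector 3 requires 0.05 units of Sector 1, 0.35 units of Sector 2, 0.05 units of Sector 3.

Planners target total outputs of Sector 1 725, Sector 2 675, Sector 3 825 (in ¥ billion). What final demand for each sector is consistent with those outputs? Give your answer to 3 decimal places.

d_1 = 292.500, d_2 = 72.500, d_3 = 472.500

I − A =
  [   0.60    -0.15    -0.05]
  [  -0.20     0.75    -0.35]
  [  -0.15    -0.30     0.95]
d = (I − A) x:
  d_1 = (+0.60)·725 + (-0.15)·675 + (-0.05)·825 = 292.500
  d_2 = (-0.20)·725 + (+0.75)·675 + (-0.35)·825 = 72.500
  d_3 = (-0.15)·725 + (-0.30)·675 + (+0.95)·825 = 472.500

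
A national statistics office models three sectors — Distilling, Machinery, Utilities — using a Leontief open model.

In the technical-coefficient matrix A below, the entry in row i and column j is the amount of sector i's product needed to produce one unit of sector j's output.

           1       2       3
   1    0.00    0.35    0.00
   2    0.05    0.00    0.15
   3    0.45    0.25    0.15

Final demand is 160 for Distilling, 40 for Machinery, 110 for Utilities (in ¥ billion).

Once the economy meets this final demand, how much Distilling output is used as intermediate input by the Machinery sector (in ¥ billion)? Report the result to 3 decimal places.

z_12 = 30.795

I − A =
  [   1.00    -0.35     0.00]
  [  -0.05     1.00    -0.15]
  [  -0.45    -0.25     0.85]
Cofactors of I−A, C_ij = (−1)^(i+j)·(minor ij) (rows/columns in the sector order above):
  C_11 = (1.00)(0.85) − (-0.15)(-0.25) = 0.8125
  C_12 = −[(-0.05)(0.85) − (-0.15)(-0.45)] = 0.1100
  C_13 = (-0.05)(-0.25) − (1.00)(-0.45) = 0.4625
  C_21 = −[(-0.35)(0.85) − (0.00)(-0.25)] = 0.2975
  C_22 = (1.00)(0.85) − (0.00)(-0.45) = 0.8500
  C_23 = −[(1.00)(-0.25) − (-0.35)(-0.45)] = 0.4075
  C_31 = (-0.35)(-0.15) − (0.00)(1.00) = 0.0525
  C_32 = −[(1.00)(-0.15) − (0.00)(-0.05)] = 0.1500
  C_33 = (1.00)(1.00) − (-0.35)(-0.05) = 0.9825
det(I−A) = Σ_j (I−A)_1j·C_1j = (1.00)(0.8125) + (-0.35)(0.1100) + (0.00)(0.4625) = 0.7740
adj(I−A) = Cᵀ =
  [ 0.8125   0.2975   0.0525]
  [ 0.1100   0.8500   0.1500]
  [ 0.4625   0.4075   0.9825]
(I − A)⁻¹ = adj(I−A) / det(I−A) ≈
  [   1.0497     0.3844     0.0678]
  [   0.1421     1.0982     0.1938]
  [   0.5975     0.5265     1.2694]
First solve x = (I − A)⁻¹ d = adj(I−A)·d / det(I−A); in particular x_2 = (0.1100·160 + 0.8500·40 + 0.1500·110) / 0.7740 = 68.10 / 0.7740 ≈ 87.98450.
Intermediate flow from 1 to 2: z_12 = a_12 · x_2 = 0.35 × 68.10 / 0.7740 = 23.835 / 0.7740 ≈ 30.795.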